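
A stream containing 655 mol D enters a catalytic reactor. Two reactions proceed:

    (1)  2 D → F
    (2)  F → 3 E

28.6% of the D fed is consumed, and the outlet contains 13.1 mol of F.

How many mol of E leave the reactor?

Conversion of D: D consumed = 2ξ₁ = 0.286 × 655 → ξ₁ = 93.66 mol.
F balance: n_F = 0 + 1ξ₁ − 1ξ₂ = 13.1 → ξ₂ = (1·93.66 − 13.1)/1 = 80.56 mol.
Outlet amounts (n = n₀ + Σ ν·ξ):
  D: 655 − 2(93.66) = 467.7
  F: 0 + 1(93.66) − 1(80.56) = 13.1
  E: 0 + 3(80.56) = 241.7

242 mol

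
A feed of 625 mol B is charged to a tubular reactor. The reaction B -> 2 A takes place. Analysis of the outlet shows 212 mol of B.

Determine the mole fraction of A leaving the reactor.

For B: n = n₀ − 1ξ → 212 = 625 − 1ξ, giving ξ = 413 mol.
Outlet amounts (n = n₀ + ν ξ):
  B: 625 − 1(413) = 212
  A: 0 + 2(413) = 826
Total out = 1038 mol; y_A = 826 / 1038 = 0.7958.

0.796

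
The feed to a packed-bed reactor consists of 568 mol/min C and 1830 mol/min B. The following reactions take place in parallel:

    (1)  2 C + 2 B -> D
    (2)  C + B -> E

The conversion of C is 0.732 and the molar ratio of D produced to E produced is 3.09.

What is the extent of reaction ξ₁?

Conversion of C: C consumed = 0.732 × 568 = 415.8 mol/min = 2ξ₁ + 1ξ₂.
Selectivity: 1ξ₁ / (1ξ₂) = 3.09 → ξ₁ = 3.09 ξ₂.
Substitute: (2·3.09 + 1) ξ₂ = 415.8 → ξ₂ = 57.91 mol/min, ξ₁ = 178.9 mol/min.
Outlet amounts (n = n₀ + Σ ν·ξ):
  C: 568 − 2(178.9) − 1(57.91) = 152.2
  B: 1830 − 2(178.9) − 1(57.91) = 1414
  D: 0 + 1(178.9) = 178.9
  E: 0 + 1(57.91) = 57.91

ξ₁ = 179 mol/min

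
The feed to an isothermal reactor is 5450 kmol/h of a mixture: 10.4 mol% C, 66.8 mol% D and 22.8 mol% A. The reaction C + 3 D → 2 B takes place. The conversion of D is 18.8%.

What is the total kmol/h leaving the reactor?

4990 kmol/h

D reacted = 0.188 × 3641 = 684.4 kmol/h; ν_D = −3, so ξ = 684.4/3 = 228.1 kmol/h.
Outlet amounts (n = n₀ + ν ξ):
  C: 566.8 − 1(228.1) = 338.7
  D: 3641 − 3(228.1) = 2956
  B: 0 + 2(228.1) = 456.3
  A: 1243 (inert)
Total out = 338.7 + 2956 + 456.3 + 1243 = 4994 kmol/h.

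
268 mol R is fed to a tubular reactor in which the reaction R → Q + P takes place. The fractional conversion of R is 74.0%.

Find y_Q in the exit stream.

R reacted = 0.74 × 268 = 198.3 mol; ν_R = −1, so ξ = 198.3/1 = 198.3 mol.
Outlet amounts (n = n₀ + ν ξ):
  R: 268 − 1(198.3) = 69.68
  Q: 0 + 1(198.3) = 198.3
  P: 0 + 1(198.3) = 198.3
Total out = 466.3 mol; y_Q = 198.3 / 466.3 = 0.4253.

0.425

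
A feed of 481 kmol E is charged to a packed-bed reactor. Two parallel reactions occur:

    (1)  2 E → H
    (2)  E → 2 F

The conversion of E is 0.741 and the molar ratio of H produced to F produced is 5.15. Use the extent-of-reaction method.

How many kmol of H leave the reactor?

170 kmol

Conversion of E: E consumed = 0.741 × 481 = 356.4 kmol = 2ξ₁ + 1ξ₂.
Selectivity: 1ξ₁ / (2ξ₂) = 5.15 → ξ₁ = 10.3 ξ₂.
Substitute: (2·10.3 + 1) ξ₂ = 356.4 → ξ₂ = 16.5 kmol, ξ₁ = 170 kmol.
Outlet amounts (n = n₀ + Σ ν·ξ):
  E: 481 − 2(170) − 1(16.5) = 124.6
  H: 0 + 1(170) = 170
  F: 0 + 2(16.5) = 33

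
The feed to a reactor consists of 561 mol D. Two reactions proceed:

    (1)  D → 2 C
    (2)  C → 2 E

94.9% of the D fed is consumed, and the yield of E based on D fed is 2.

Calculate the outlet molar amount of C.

504 mol

Conversion of D: D consumed = 1ξ₁ = 0.949 × 561 → ξ₁ = 532.4 mol.
Yield of E: 2ξ₂ / 561 = 2 → ξ₂ = 561 mol.
Outlet amounts (n = n₀ + Σ ν·ξ):
  D: 561 − 1(532.4) = 28.61
  C: 0 + 2(532.4) − 1(561) = 503.8
  E: 0 + 2(561) = 1122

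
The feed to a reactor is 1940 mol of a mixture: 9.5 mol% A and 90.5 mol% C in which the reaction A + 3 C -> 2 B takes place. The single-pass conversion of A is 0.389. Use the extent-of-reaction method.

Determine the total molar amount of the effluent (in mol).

A reacted = 0.389 × 184.3 = 71.69 mol; ν_A = −1, so ξ = 71.69/1 = 71.69 mol.
Outlet amounts (n = n₀ + ν ξ):
  A: 184.3 − 1(71.69) = 112.6
  C: 1756 − 3(71.69) = 1541
  B: 0 + 2(71.69) = 143.4
Total out = 112.6 + 1541 + 143.4 = 1797 mol.

1800 mol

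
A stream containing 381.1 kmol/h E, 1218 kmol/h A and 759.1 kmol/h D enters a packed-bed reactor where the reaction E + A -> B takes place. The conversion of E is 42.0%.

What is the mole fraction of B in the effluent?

0.0728

E reacted = 0.42 × 381.1 = 160.1 kmol/h; ν_E = −1, so ξ = 160.1/1 = 160.1 kmol/h.
Outlet amounts (n = n₀ + ν ξ):
  E: 381.1 − 1(160.1) = 221
  A: 1218 − 1(160.1) = 1058
  B: 0 + 1(160.1) = 160.1
  D: 759.1 (inert)
Total out = 2198 kmol/h; y_B = 160.1 / 2198 = 0.07282.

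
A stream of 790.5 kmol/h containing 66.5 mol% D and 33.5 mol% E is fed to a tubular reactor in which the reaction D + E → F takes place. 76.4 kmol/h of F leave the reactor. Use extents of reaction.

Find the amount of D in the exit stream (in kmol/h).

For F: n = n₀ + 1ξ → 76.4 = 0 + 1ξ, giving ξ = 76.4 kmol/h.
Outlet amounts (n = n₀ + ν ξ):
  D: 525.7 − 1(76.4) = 449.3
  E: 264.8 − 1(76.4) = 188.4
  F: 0 + 1(76.4) = 76.4

449 kmol/h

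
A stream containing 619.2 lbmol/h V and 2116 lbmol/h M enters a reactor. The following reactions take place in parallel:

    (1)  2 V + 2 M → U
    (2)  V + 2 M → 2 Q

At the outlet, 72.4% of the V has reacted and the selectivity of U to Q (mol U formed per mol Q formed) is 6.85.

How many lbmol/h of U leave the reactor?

Conversion of V: V consumed = 0.724 × 619.2 = 448.3 lbmol/h = 2ξ₁ + 1ξ₂.
Selectivity: 1ξ₁ / (2ξ₂) = 6.85 → ξ₁ = 13.7 ξ₂.
Substitute: (2·13.7 + 1) ξ₂ = 448.3 → ξ₂ = 15.79 lbmol/h, ξ₁ = 216.3 lbmol/h.
Outlet amounts (n = n₀ + Σ ν·ξ):
  V: 619.2 − 2(216.3) − 1(15.79) = 170.9
  M: 2116 − 2(216.3) − 2(15.79) = 1652
  U: 0 + 1(216.3) = 216.3
  Q: 0 + 2(15.79) = 31.57

216 lbmol/h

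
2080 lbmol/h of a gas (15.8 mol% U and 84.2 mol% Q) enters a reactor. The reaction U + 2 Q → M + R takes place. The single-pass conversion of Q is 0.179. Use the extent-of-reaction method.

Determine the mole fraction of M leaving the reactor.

Q reacted = 0.179 × 1751 = 313.5 lbmol/h; ν_Q = −2, so ξ = 313.5/2 = 156.7 lbmol/h.
Outlet amounts (n = n₀ + ν ξ):
  U: 328.6 − 1(156.7) = 171.9
  Q: 1751 − 2(156.7) = 1438
  M: 0 + 1(156.7) = 156.7
  R: 0 + 1(156.7) = 156.7
Total out = 1923 lbmol/h; y_M = 156.7 / 1923 = 0.0815.

0.0815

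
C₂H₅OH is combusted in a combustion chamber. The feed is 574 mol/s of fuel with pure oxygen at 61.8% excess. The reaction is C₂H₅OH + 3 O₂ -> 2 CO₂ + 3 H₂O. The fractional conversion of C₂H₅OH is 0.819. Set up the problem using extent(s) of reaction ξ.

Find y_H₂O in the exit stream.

0.368

Stoichiometric O₂ = 3 × 574 = 1722 mol/s; O₂ fed = 1722 × 1.618 = 2786 mol/s.
Fuel reacted = 0.819 × 574 → ξ = 470.1 mol/s.
Outlet (n = n₀ + ν ξ):
  C₂H₅OH: 574 − 1(470.1) = 103.9
  O₂: 2786 − 3(470.1) = 1376
  CO₂: 0 + 2(470.1) = 940.2
  H₂O: 0 + 3(470.1) = 1410
Total out = 3830 mol/s; y_H₂O = 1410 / 3830 = 0.3682.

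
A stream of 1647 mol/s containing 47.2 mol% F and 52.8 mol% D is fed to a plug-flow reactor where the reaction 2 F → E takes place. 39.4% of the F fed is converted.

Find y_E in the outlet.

F reacted = 0.394 × 777.4 = 306.3 mol/s; ν_F = −2, so ξ = 306.3/2 = 153.1 mol/s.
Outlet amounts (n = n₀ + ν ξ):
  F: 777.4 − 2(153.1) = 471.1
  E: 0 + 1(153.1) = 153.1
  D: 869.6 (inert)
Total out = 1494 mol/s; y_E = 153.1 / 1494 = 0.1025.

0.103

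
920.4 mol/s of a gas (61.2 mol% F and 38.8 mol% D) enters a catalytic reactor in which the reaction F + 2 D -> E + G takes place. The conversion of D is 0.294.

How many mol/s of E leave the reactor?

D reacted = 0.294 × 357.1 = 105 mol/s; ν_D = −2, so ξ = 105/2 = 52.5 mol/s.
Outlet amounts (n = n₀ + ν ξ):
  F: 563.3 − 1(52.5) = 510.8
  D: 357.1 − 2(52.5) = 252.1
  E: 0 + 1(52.5) = 52.5
  G: 0 + 1(52.5) = 52.5

52.5 mol/s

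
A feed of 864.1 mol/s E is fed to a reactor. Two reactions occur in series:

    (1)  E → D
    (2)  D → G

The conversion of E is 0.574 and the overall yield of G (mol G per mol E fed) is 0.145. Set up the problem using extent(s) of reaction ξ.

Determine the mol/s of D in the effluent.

Conversion of E: E consumed = 1ξ₁ = 0.574 × 864.1 → ξ₁ = 496 mol/s.
Yield of G: 1ξ₂ / 864.1 = 0.145 → ξ₂ = 125.3 mol/s.
Outlet amounts (n = n₀ + Σ ν·ξ):
  E: 864.1 − 1(496) = 368.1
  D: 0 + 1(496) − 1(125.3) = 370.7
  G: 0 + 1(125.3) = 125.3

371 mol/s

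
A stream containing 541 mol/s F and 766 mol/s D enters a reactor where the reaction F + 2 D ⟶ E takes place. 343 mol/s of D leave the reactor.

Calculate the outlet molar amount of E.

For D: n = n₀ − 2ξ → 343 = 766 − 2ξ, giving ξ = 211.5 mol/s.
Outlet amounts (n = n₀ + ν ξ):
  F: 541 − 1(211.5) = 329.5
  D: 766 − 2(211.5) = 343
  E: 0 + 1(211.5) = 211.5

212 mol/s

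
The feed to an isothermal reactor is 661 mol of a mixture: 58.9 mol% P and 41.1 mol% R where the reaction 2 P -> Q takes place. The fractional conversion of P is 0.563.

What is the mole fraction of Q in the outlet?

0.199

P reacted = 0.563 × 389.3 = 219.2 mol; ν_P = −2, so ξ = 219.2/2 = 109.6 mol.
Outlet amounts (n = n₀ + ν ξ):
  P: 389.3 − 2(109.6) = 170.1
  Q: 0 + 1(109.6) = 109.6
  R: 271.7 (inert)
Total out = 551.4 mol; y_Q = 109.6 / 551.4 = 0.1988.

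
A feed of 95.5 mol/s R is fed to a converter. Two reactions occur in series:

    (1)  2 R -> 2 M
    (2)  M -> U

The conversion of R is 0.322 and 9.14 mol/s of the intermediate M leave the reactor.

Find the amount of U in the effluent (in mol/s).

Conversion of R: R consumed = 2ξ₁ = 0.322 × 95.5 → ξ₁ = 15.38 mol/s.
M balance: n_M = 0 + 2ξ₁ − 1ξ₂ = 9.14 → ξ₂ = (2·15.38 − 9.14)/1 = 21.61 mol/s.
Outlet amounts (n = n₀ + Σ ν·ξ):
  R: 95.5 − 2(15.38) = 64.75
  M: 0 + 2(15.38) − 1(21.61) = 9.14
  U: 0 + 1(21.61) = 21.61

21.6 mol/s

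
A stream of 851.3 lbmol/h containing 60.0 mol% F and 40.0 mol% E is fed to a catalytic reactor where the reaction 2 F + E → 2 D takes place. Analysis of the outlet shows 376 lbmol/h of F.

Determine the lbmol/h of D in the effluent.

For F: n = n₀ − 2ξ → 376 = 510.8 − 2ξ, giving ξ = 67.39 lbmol/h.
Outlet amounts (n = n₀ + ν ξ):
  F: 510.8 − 2(67.39) = 376
  E: 340.5 − 1(67.39) = 273.1
  D: 0 + 2(67.39) = 134.8

135 lbmol/h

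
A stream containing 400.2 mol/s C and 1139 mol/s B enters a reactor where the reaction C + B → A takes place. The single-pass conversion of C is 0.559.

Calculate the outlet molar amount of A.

C reacted = 0.559 × 400.2 = 223.7 mol/s; ν_C = −1, so ξ = 223.7/1 = 223.7 mol/s.
Outlet amounts (n = n₀ + ν ξ):
  C: 400.2 − 1(223.7) = 176.5
  B: 1139 − 1(223.7) = 915.3
  A: 0 + 1(223.7) = 223.7

224 mol/s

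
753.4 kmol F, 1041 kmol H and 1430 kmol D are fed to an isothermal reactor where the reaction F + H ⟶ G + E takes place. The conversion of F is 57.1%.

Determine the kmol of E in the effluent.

F reacted = 0.571 × 753.4 = 430.2 kmol; ν_F = −1, so ξ = 430.2/1 = 430.2 kmol.
Outlet amounts (n = n₀ + ν ξ):
  F: 753.4 − 1(430.2) = 323.2
  H: 1041 − 1(430.2) = 610.8
  G: 0 + 1(430.2) = 430.2
  E: 0 + 1(430.2) = 430.2
  D: 1430 (inert)

430 kmol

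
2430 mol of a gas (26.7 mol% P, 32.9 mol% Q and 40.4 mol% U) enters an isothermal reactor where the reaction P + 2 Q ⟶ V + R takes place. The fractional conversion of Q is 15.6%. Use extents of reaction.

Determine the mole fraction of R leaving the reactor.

Q reacted = 0.156 × 799.5 = 124.7 mol; ν_Q = −2, so ξ = 124.7/2 = 62.36 mol.
Outlet amounts (n = n₀ + ν ξ):
  P: 648.8 − 1(62.36) = 586.5
  Q: 799.5 − 2(62.36) = 674.8
  V: 0 + 1(62.36) = 62.36
  R: 0 + 1(62.36) = 62.36
  U: 981.7 (inert)
Total out = 2368 mol; y_R = 62.36 / 2368 = 0.02634.

0.0263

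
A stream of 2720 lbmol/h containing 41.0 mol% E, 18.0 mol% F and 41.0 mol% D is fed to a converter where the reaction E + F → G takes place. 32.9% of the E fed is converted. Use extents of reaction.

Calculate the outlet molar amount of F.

E reacted = 0.329 × 1115 = 366.9 lbmol/h; ν_E = −1, so ξ = 366.9/1 = 366.9 lbmol/h.
Outlet amounts (n = n₀ + ν ξ):
  E: 1115 − 1(366.9) = 748.3
  F: 489.6 − 1(366.9) = 122.7
  G: 0 + 1(366.9) = 366.9
  D: 1115 (inert)

123 lbmol/h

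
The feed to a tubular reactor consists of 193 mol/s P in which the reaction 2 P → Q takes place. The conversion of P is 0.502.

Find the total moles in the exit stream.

145 mol/s

P reacted = 0.502 × 193 = 96.89 mol/s; ν_P = −2, so ξ = 96.89/2 = 48.44 mol/s.
Outlet amounts (n = n₀ + ν ξ):
  P: 193 − 2(48.44) = 96.11
  Q: 0 + 1(48.44) = 48.44
Total out = 96.11 + 48.44 = 144.6 mol/s.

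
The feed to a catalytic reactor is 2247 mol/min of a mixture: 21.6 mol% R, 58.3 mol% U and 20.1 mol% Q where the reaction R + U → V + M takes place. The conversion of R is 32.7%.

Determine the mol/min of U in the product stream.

1150 mol/min

R reacted = 0.327 × 485.4 = 158.7 mol/min; ν_R = −1, so ξ = 158.7/1 = 158.7 mol/min.
Outlet amounts (n = n₀ + ν ξ):
  R: 485.4 − 1(158.7) = 326.6
  U: 1310 − 1(158.7) = 1151
  V: 0 + 1(158.7) = 158.7
  M: 0 + 1(158.7) = 158.7
  Q: 451.6 (inert)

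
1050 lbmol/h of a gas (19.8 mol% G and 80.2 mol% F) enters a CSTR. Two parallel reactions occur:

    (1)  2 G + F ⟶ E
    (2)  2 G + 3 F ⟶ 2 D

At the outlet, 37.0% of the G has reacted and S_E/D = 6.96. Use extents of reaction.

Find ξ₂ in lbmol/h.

Conversion of G: G consumed = 0.37 × 207.9 = 76.92 lbmol/h = 2ξ₁ + 2ξ₂.
Selectivity: 1ξ₁ / (2ξ₂) = 6.96 → ξ₁ = 13.92 ξ₂.
Substitute: (2·13.92 + 2) ξ₂ = 76.92 → ξ₂ = 2.578 lbmol/h, ξ₁ = 35.88 lbmol/h.
Outlet amounts (n = n₀ + Σ ν·ξ):
  G: 207.9 − 2(35.88) − 2(2.578) = 131
  F: 842.1 − 1(35.88) − 3(2.578) = 798.5
  E: 0 + 1(35.88) = 35.88
  D: 0 + 2(2.578) = 5.156

ξ₂ = 2.58 lbmol/h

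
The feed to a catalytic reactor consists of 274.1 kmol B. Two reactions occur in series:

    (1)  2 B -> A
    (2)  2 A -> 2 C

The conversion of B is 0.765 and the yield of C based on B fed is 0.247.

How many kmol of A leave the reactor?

37.1 kmol

Conversion of B: B consumed = 2ξ₁ = 0.765 × 274.1 → ξ₁ = 104.8 kmol.
Yield of C: 2ξ₂ / 274.1 = 0.247 → ξ₂ = 33.85 kmol.
Outlet amounts (n = n₀ + Σ ν·ξ):
  B: 274.1 − 2(104.8) = 64.41
  A: 0 + 1(104.8) − 2(33.85) = 37.14
  C: 0 + 2(33.85) = 67.7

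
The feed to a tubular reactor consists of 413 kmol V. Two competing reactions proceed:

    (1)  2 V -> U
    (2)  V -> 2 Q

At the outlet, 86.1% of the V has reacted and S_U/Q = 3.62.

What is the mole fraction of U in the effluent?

0.617

Conversion of V: V consumed = 0.861 × 413 = 355.6 kmol = 2ξ₁ + 1ξ₂.
Selectivity: 1ξ₁ / (2ξ₂) = 3.62 → ξ₁ = 7.24 ξ₂.
Substitute: (2·7.24 + 1) ξ₂ = 355.6 → ξ₂ = 22.97 kmol, ξ₁ = 166.3 kmol.
Outlet amounts (n = n₀ + Σ ν·ξ):
  V: 413 − 2(166.3) − 1(22.97) = 57.41
  U: 0 + 1(166.3) = 166.3
  Q: 0 + 2(22.97) = 45.94
Total out = 269.7 kmol; y_U = 166.3 / 269.7 = 0.6167.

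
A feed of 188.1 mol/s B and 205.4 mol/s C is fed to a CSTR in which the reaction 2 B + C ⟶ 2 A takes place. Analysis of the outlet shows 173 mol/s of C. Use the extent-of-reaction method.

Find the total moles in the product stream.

For C: n = n₀ − 1ξ → 173 = 205.4 − 1ξ, giving ξ = 32.4 mol/s.
Outlet amounts (n = n₀ + ν ξ):
  B: 188.1 − 2(32.4) = 123.3
  C: 205.4 − 1(32.4) = 173
  A: 0 + 2(32.4) = 64.8
Total out = 123.3 + 173 + 64.8 = 361.1 mol/s.

361 mol/s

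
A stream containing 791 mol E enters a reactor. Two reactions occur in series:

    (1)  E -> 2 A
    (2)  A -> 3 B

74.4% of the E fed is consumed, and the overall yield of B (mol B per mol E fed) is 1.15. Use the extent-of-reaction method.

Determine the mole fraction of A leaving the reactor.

Conversion of E: E consumed = 1ξ₁ = 0.744 × 791 → ξ₁ = 588.5 mol.
Yield of B: 3ξ₂ / 791 = 1.15 → ξ₂ = 303.2 mol.
Outlet amounts (n = n₀ + Σ ν·ξ):
  E: 791 − 1(588.5) = 202.5
  A: 0 + 2(588.5) − 1(303.2) = 873.8
  B: 0 + 3(303.2) = 909.6
Total out = 1986 mol; y_A = 873.8 / 1986 = 0.44.

0.44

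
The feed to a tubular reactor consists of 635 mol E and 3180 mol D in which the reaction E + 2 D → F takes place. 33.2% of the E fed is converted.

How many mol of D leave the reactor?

E reacted = 0.332 × 635 = 210.8 mol; ν_E = −1, so ξ = 210.8/1 = 210.8 mol.
Outlet amounts (n = n₀ + ν ξ):
  E: 635 − 1(210.8) = 424.2
  D: 3180 − 2(210.8) = 2758
  F: 0 + 1(210.8) = 210.8

2760 mol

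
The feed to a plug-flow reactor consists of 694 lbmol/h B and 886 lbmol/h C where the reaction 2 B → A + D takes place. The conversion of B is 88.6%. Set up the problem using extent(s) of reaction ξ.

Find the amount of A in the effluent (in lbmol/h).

307 lbmol/h

B reacted = 0.886 × 694 = 614.9 lbmol/h; ν_B = −2, so ξ = 614.9/2 = 307.4 lbmol/h.
Outlet amounts (n = n₀ + ν ξ):
  B: 694 − 2(307.4) = 79.12
  A: 0 + 1(307.4) = 307.4
  D: 0 + 1(307.4) = 307.4
  C: 886 (inert)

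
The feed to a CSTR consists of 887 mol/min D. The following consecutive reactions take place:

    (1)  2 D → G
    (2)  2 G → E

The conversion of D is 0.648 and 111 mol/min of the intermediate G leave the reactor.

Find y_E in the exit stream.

0.172

Conversion of D: D consumed = 2ξ₁ = 0.648 × 887 → ξ₁ = 287.4 mol/min.
G balance: n_G = 0 + 1ξ₁ − 2ξ₂ = 111 → ξ₂ = (1·287.4 − 111)/2 = 88.19 mol/min.
Outlet amounts (n = n₀ + Σ ν·ξ):
  D: 887 − 2(287.4) = 312.2
  G: 0 + 1(287.4) − 2(88.19) = 111
  E: 0 + 1(88.19) = 88.19
Total out = 511.4 mol/min; y_E = 88.19 / 511.4 = 0.1724.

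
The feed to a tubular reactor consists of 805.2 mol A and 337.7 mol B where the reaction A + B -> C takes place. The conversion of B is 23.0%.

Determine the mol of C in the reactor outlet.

B reacted = 0.23 × 337.7 = 77.67 mol; ν_B = −1, so ξ = 77.67/1 = 77.67 mol.
Outlet amounts (n = n₀ + ν ξ):
  A: 805.2 − 1(77.67) = 727.5
  B: 337.7 − 1(77.67) = 260
  C: 0 + 1(77.67) = 77.67

77.7 mol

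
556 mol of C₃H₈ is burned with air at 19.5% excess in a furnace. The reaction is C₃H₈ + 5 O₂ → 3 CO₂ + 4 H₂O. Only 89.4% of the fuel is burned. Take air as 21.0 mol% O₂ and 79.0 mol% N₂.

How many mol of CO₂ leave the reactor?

Stoichiometric O₂ = 5 × 556 = 2780 mol; O₂ fed = 2780 × 1.195 = 3322 mol.
N₂ fed = 3322 × 79/21 = 12500 mol.
Fuel reacted = 0.894 × 556 → ξ = 497.1 mol.
Outlet (n = n₀ + ν ξ):
  C₃H₈: 556 − 1(497.1) = 58.94
  O₂: 3322 − 5(497.1) = 836.8
  N₂: 12500 (inert)
  CO₂: 0 + 3(497.1) = 1491
  H₂O: 0 + 4(497.1) = 1988

1490 mol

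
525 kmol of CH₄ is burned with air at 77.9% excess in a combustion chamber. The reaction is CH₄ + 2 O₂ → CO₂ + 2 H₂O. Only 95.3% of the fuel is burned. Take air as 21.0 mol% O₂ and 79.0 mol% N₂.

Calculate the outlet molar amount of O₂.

867 kmol

Stoichiometric O₂ = 2 × 525 = 1050 kmol; O₂ fed = 1050 × 1.779 = 1868 kmol.
N₂ fed = 1868 × 79/21 = 7027 kmol.
Fuel reacted = 0.953 × 525 → ξ = 500.3 kmol.
Outlet (n = n₀ + ν ξ):
  CH₄: 525 − 1(500.3) = 24.68
  O₂: 1868 − 2(500.3) = 867.3
  N₂: 7027 (inert)
  CO₂: 0 + 1(500.3) = 500.3
  H₂O: 0 + 2(500.3) = 1001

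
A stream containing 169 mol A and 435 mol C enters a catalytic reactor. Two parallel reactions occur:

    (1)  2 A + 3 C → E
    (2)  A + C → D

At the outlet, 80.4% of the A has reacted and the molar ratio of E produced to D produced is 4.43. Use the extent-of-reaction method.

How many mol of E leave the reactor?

61 mol

Conversion of A: A consumed = 0.804 × 169 = 135.9 mol = 2ξ₁ + 1ξ₂.
Selectivity: 1ξ₁ / (1ξ₂) = 4.43 → ξ₁ = 4.43 ξ₂.
Substitute: (2·4.43 + 1) ξ₂ = 135.9 → ξ₂ = 13.78 mol, ξ₁ = 61.05 mol.
Outlet amounts (n = n₀ + Σ ν·ξ):
  A: 169 − 2(61.05) − 1(13.78) = 33.12
  C: 435 − 3(61.05) − 1(13.78) = 238.1
  E: 0 + 1(61.05) = 61.05
  D: 0 + 1(13.78) = 13.78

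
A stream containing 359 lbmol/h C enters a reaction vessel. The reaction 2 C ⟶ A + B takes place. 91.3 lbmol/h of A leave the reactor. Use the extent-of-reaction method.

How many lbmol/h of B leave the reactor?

For A: n = n₀ + 1ξ → 91.3 = 0 + 1ξ, giving ξ = 91.3 lbmol/h.
Outlet amounts (n = n₀ + ν ξ):
  C: 359 − 2(91.3) = 176.4
  A: 0 + 1(91.3) = 91.3
  B: 0 + 1(91.3) = 91.3

91.3 lbmol/h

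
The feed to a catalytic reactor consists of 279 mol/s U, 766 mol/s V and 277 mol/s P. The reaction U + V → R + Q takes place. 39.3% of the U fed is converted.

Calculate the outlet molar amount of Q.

U reacted = 0.393 × 279 = 109.6 mol/s; ν_U = −1, so ξ = 109.6/1 = 109.6 mol/s.
Outlet amounts (n = n₀ + ν ξ):
  U: 279 − 1(109.6) = 169.4
  V: 766 − 1(109.6) = 656.4
  R: 0 + 1(109.6) = 109.6
  Q: 0 + 1(109.6) = 109.6
  P: 277 (inert)

110 mol/s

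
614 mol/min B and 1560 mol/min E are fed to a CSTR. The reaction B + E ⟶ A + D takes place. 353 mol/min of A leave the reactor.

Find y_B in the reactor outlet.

For A: n = n₀ + 1ξ → 353 = 0 + 1ξ, giving ξ = 353 mol/min.
Outlet amounts (n = n₀ + ν ξ):
  B: 614 − 1(353) = 261
  E: 1560 − 1(353) = 1207
  A: 0 + 1(353) = 353
  D: 0 + 1(353) = 353
Total out = 2174 mol/min; y_B = 261 / 2174 = 0.1201.

0.12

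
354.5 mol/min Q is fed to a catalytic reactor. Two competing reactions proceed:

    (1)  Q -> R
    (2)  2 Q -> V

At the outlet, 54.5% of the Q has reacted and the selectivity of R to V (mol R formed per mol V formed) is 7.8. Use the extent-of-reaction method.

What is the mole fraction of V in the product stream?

Conversion of Q: Q consumed = 0.545 × 354.5 = 193.2 mol/min = 1ξ₁ + 2ξ₂.
Selectivity: 1ξ₁ / (1ξ₂) = 7.8 → ξ₁ = 7.8 ξ₂.
Substitute: (1·7.8 + 2) ξ₂ = 193.2 → ξ₂ = 19.71 mol/min, ξ₁ = 153.8 mol/min.
Outlet amounts (n = n₀ + Σ ν·ξ):
  Q: 354.5 − 1(153.8) − 2(19.71) = 161.3
  R: 0 + 1(153.8) = 153.8
  V: 0 + 1(19.71) = 19.71
Total out = 334.8 mol/min; y_V = 19.71 / 334.8 = 0.05889.

0.0589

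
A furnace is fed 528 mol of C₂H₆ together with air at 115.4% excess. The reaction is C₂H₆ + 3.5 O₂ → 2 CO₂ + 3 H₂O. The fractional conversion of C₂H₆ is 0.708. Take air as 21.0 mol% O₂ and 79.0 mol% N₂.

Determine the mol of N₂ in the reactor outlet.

15000 mol

Stoichiometric O₂ = 3.5 × 528 = 1848 mol; O₂ fed = 1848 × 2.154 = 3981 mol.
N₂ fed = 3981 × 79/21 = 14970 mol.
Fuel reacted = 0.708 × 528 → ξ = 373.8 mol.
Outlet (n = n₀ + ν ξ):
  C₂H₆: 528 − 1(373.8) = 154.2
  O₂: 3981 − 3.5(373.8) = 2672
  N₂: 14970 (inert)
  CO₂: 0 + 2(373.8) = 747.6
  H₂O: 0 + 3(373.8) = 1121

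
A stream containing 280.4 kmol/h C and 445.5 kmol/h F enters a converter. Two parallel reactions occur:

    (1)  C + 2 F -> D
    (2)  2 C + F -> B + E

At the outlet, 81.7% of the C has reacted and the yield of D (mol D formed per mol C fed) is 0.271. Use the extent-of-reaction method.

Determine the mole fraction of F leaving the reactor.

0.436

Yield of D: 1ξ₁ / 280.4 = 0.271 → ξ₁ = 75.99 kmol/h.
Conversion of C: 1ξ₁ + 2ξ₂ = 0.817 × 280.4 = 229.1 → ξ₂ = 76.55 kmol/h.
Outlet amounts (n = n₀ + Σ ν·ξ):
  C: 280.4 − 1(75.99) − 2(76.55) = 51.31
  F: 445.5 − 2(75.99) − 1(76.55) = 217
  D: 0 + 1(75.99) = 75.99
  B: 0 + 1(76.55) = 76.55
  E: 0 + 1(76.55) = 76.55
Total out = 497.4 kmol/h; y_F = 217 / 497.4 = 0.4362.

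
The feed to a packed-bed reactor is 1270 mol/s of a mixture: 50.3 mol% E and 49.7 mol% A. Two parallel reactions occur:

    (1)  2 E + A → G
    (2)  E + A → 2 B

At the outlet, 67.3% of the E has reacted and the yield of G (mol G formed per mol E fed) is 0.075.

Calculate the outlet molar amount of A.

249 mol/s

Yield of G: 1ξ₁ / 638.8 = 0.075 → ξ₁ = 47.91 mol/s.
Conversion of E: 2ξ₁ + 1ξ₂ = 0.673 × 638.8 = 429.9 → ξ₂ = 334.1 mol/s.
Outlet amounts (n = n₀ + Σ ν·ξ):
  E: 638.8 − 2(47.91) − 1(334.1) = 208.9
  A: 631.2 − 1(47.91) − 1(334.1) = 249.2
  G: 0 + 1(47.91) = 47.91
  B: 0 + 2(334.1) = 668.2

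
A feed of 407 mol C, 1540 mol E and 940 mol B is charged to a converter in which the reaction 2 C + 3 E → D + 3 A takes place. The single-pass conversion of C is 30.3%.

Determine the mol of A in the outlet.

185 mol

C reacted = 0.303 × 407 = 123.3 mol; ν_C = −2, so ξ = 123.3/2 = 61.66 mol.
Outlet amounts (n = n₀ + ν ξ):
  C: 407 − 2(61.66) = 283.7
  E: 1540 − 3(61.66) = 1355
  D: 0 + 1(61.66) = 61.66
  A: 0 + 3(61.66) = 185
  B: 940 (inert)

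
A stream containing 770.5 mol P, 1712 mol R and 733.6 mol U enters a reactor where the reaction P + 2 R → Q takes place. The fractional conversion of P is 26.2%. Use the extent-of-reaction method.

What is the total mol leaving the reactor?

2810 mol

P reacted = 0.262 × 770.5 = 201.9 mol; ν_P = −1, so ξ = 201.9/1 = 201.9 mol.
Outlet amounts (n = n₀ + ν ξ):
  P: 770.5 − 1(201.9) = 568.6
  R: 1712 − 2(201.9) = 1308
  Q: 0 + 1(201.9) = 201.9
  U: 733.6 (inert)
Total out = 568.6 + 1308 + 201.9 + 733.6 = 2812 mol.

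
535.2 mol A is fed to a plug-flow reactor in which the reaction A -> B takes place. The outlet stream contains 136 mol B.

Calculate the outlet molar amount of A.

399 mol

For B: n = n₀ + 1ξ → 136 = 0 + 1ξ, giving ξ = 136 mol.
Outlet amounts (n = n₀ + ν ξ):
  A: 535.2 − 1(136) = 399.2
  B: 0 + 1(136) = 136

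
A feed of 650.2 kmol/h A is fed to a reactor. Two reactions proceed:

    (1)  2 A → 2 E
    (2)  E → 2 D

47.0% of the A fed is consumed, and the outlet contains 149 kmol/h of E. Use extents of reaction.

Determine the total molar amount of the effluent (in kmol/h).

Conversion of A: A consumed = 2ξ₁ = 0.47 × 650.2 → ξ₁ = 152.8 kmol/h.
E balance: n_E = 0 + 2ξ₁ − 1ξ₂ = 149 → ξ₂ = (2·152.8 − 149)/1 = 156.6 kmol/h.
Outlet amounts (n = n₀ + Σ ν·ξ):
  A: 650.2 − 2(152.8) = 344.6
  E: 0 + 2(152.8) − 1(156.6) = 149
  D: 0 + 2(156.6) = 313.2
Total out = 344.6 + 149 + 313.2 = 806.8 kmol/h.

807 kmol/h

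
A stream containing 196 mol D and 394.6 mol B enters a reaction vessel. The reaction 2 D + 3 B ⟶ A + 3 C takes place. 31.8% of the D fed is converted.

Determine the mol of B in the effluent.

301 mol

D reacted = 0.318 × 196 = 62.33 mol; ν_D = −2, so ξ = 62.33/2 = 31.16 mol.
Outlet amounts (n = n₀ + ν ξ):
  D: 196 − 2(31.16) = 133.7
  B: 394.6 − 3(31.16) = 301.1
  A: 0 + 1(31.16) = 31.16
  C: 0 + 3(31.16) = 93.49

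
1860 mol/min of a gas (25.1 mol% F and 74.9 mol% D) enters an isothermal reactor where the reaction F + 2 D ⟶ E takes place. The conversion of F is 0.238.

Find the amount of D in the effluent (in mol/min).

1170 mol/min

F reacted = 0.238 × 466.9 = 111.1 mol/min; ν_F = −1, so ξ = 111.1/1 = 111.1 mol/min.
Outlet amounts (n = n₀ + ν ξ):
  F: 466.9 − 1(111.1) = 355.7
  D: 1393 − 2(111.1) = 1171
  E: 0 + 1(111.1) = 111.1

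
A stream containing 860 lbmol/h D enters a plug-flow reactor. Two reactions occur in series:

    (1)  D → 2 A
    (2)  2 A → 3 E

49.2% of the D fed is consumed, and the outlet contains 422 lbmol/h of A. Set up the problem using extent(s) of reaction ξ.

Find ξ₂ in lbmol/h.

ξ₂ = 212 lbmol/h

Conversion of D: D consumed = 1ξ₁ = 0.492 × 860 → ξ₁ = 423.1 lbmol/h.
A balance: n_A = 0 + 2ξ₁ − 2ξ₂ = 422 → ξ₂ = (2·423.1 − 422)/2 = 212.1 lbmol/h.
Outlet amounts (n = n₀ + Σ ν·ξ):
  D: 860 − 1(423.1) = 436.9
  A: 0 + 2(423.1) − 2(212.1) = 422
  E: 0 + 3(212.1) = 636.4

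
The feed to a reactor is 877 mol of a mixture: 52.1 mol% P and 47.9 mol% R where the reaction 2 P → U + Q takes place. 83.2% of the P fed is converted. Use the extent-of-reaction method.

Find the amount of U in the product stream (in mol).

190 mol

P reacted = 0.832 × 456.9 = 380.2 mol; ν_P = −2, so ξ = 380.2/2 = 190.1 mol.
Outlet amounts (n = n₀ + ν ξ):
  P: 456.9 − 2(190.1) = 76.76
  U: 0 + 1(190.1) = 190.1
  Q: 0 + 1(190.1) = 190.1
  R: 420.1 (inert)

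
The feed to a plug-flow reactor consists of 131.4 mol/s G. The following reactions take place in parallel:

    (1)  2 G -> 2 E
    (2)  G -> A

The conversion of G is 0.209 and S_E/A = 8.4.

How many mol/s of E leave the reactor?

24.5 mol/s

Conversion of G: G consumed = 0.209 × 131.4 = 27.46 mol/s = 2ξ₁ + 1ξ₂.
Selectivity: 2ξ₁ / (1ξ₂) = 8.4 → ξ₁ = 4.2 ξ₂.
Substitute: (2·4.2 + 1) ξ₂ = 27.46 → ξ₂ = 2.922 mol/s, ξ₁ = 12.27 mol/s.
Outlet amounts (n = n₀ + Σ ν·ξ):
  G: 131.4 − 2(12.27) − 1(2.922) = 103.9
  E: 0 + 2(12.27) = 24.54
  A: 0 + 1(2.922) = 2.922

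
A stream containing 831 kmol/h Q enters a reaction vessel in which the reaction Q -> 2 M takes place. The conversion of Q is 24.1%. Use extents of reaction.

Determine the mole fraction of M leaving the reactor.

Q reacted = 0.241 × 831 = 200.3 kmol/h; ν_Q = −1, so ξ = 200.3/1 = 200.3 kmol/h.
Outlet amounts (n = n₀ + ν ξ):
  Q: 831 − 1(200.3) = 630.7
  M: 0 + 2(200.3) = 400.5
Total out = 1031 kmol/h; y_M = 400.5 / 1031 = 0.3884.

0.388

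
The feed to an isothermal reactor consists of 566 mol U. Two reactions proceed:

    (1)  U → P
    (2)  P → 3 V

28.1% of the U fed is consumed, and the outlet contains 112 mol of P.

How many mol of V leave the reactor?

141 mol

Conversion of U: U consumed = 1ξ₁ = 0.281 × 566 → ξ₁ = 159 mol.
P balance: n_P = 0 + 1ξ₁ − 1ξ₂ = 112 → ξ₂ = (1·159 − 112)/1 = 47.05 mol.
Outlet amounts (n = n₀ + Σ ν·ξ):
  U: 566 − 1(159) = 407
  P: 0 + 1(159) − 1(47.05) = 112
  V: 0 + 3(47.05) = 141.1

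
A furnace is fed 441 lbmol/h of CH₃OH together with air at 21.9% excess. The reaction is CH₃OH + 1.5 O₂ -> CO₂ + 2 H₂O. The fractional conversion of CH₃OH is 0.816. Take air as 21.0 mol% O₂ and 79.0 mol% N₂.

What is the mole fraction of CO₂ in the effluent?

Stoichiometric O₂ = 1.5 × 441 = 661.5 lbmol/h; O₂ fed = 661.5 × 1.219 = 806.4 lbmol/h.
N₂ fed = 806.4 × 79/21 = 3033 lbmol/h.
Fuel reacted = 0.816 × 441 → ξ = 359.9 lbmol/h.
Outlet (n = n₀ + ν ξ):
  CH₃OH: 441 − 1(359.9) = 81.14
  O₂: 806.4 − 1.5(359.9) = 266.6
  N₂: 3033 (inert)
  CO₂: 0 + 1(359.9) = 359.9
  H₂O: 0 + 2(359.9) = 719.7
Total out = 4461 lbmol/h; y_CO₂ = 359.9 / 4461 = 0.08067.

0.0807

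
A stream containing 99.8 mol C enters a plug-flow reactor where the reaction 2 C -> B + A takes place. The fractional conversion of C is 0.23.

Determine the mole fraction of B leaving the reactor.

C reacted = 0.23 × 99.8 = 22.95 mol; ν_C = −2, so ξ = 22.95/2 = 11.48 mol.
Outlet amounts (n = n₀ + ν ξ):
  C: 99.8 − 2(11.48) = 76.85
  B: 0 + 1(11.48) = 11.48
  A: 0 + 1(11.48) = 11.48
Total out = 99.8 mol; y_B = 11.48 / 99.8 = 0.115.

0.115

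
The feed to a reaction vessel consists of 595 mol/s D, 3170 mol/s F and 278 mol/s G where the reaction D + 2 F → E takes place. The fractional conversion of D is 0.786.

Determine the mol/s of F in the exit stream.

D reacted = 0.786 × 595 = 467.7 mol/s; ν_D = −1, so ξ = 467.7/1 = 467.7 mol/s.
Outlet amounts (n = n₀ + ν ξ):
  D: 595 − 1(467.7) = 127.3
  F: 3170 − 2(467.7) = 2235
  E: 0 + 1(467.7) = 467.7
  G: 278 (inert)

2230 mol/s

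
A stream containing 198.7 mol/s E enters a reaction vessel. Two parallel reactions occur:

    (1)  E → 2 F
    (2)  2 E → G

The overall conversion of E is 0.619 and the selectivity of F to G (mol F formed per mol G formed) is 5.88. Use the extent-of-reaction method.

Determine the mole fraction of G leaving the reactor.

0.101

Conversion of E: E consumed = 0.619 × 198.7 = 123 mol/s = 1ξ₁ + 2ξ₂.
Selectivity: 2ξ₁ / (1ξ₂) = 5.88 → ξ₁ = 2.94 ξ₂.
Substitute: (1·2.94 + 2) ξ₂ = 123 → ξ₂ = 24.9 mol/s, ξ₁ = 73.2 mol/s.
Outlet amounts (n = n₀ + Σ ν·ξ):
  E: 198.7 − 1(73.2) − 2(24.9) = 75.7
  F: 0 + 2(73.2) = 146.4
  G: 0 + 1(24.9) = 24.9
Total out = 247 mol/s; y_G = 24.9 / 247 = 0.1008.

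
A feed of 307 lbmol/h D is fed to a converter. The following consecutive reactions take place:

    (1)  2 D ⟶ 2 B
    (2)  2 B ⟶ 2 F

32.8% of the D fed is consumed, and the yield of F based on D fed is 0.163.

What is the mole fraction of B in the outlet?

Conversion of D: D consumed = 2ξ₁ = 0.328 × 307 → ξ₁ = 50.35 lbmol/h.
Yield of F: 2ξ₂ / 307 = 0.163 → ξ₂ = 25.02 lbmol/h.
Outlet amounts (n = n₀ + Σ ν·ξ):
  D: 307 − 2(50.35) = 206.3
  B: 0 + 2(50.35) − 2(25.02) = 50.65
  F: 0 + 2(25.02) = 50.04
Total out = 307 lbmol/h; y_B = 50.65 / 307 = 0.165.

0.165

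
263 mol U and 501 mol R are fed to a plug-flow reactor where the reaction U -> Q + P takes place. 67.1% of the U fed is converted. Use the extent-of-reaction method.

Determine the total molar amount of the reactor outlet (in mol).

940 mol

U reacted = 0.671 × 263 = 176.5 mol; ν_U = −1, so ξ = 176.5/1 = 176.5 mol.
Outlet amounts (n = n₀ + ν ξ):
  U: 263 − 1(176.5) = 86.53
  Q: 0 + 1(176.5) = 176.5
  P: 0 + 1(176.5) = 176.5
  R: 501 (inert)
Total out = 86.53 + 176.5 + 176.5 + 501 = 940.5 mol.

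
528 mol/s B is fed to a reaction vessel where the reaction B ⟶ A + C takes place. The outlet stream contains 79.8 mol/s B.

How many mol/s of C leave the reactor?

For B: n = n₀ − 1ξ → 79.8 = 528 − 1ξ, giving ξ = 448.2 mol/s.
Outlet amounts (n = n₀ + ν ξ):
  B: 528 − 1(448.2) = 79.8
  A: 0 + 1(448.2) = 448.2
  C: 0 + 1(448.2) = 448.2

448 mol/s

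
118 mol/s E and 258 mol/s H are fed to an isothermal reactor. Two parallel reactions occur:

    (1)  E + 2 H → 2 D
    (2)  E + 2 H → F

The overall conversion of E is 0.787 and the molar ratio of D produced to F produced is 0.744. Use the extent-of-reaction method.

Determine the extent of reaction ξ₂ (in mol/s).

Conversion of E: E consumed = 0.787 × 118 = 92.87 mol/s = 1ξ₁ + 1ξ₂.
Selectivity: 2ξ₁ / (1ξ₂) = 0.744 → ξ₁ = 0.372 ξ₂.
Substitute: (1·0.372 + 1) ξ₂ = 92.87 → ξ₂ = 67.69 mol/s, ξ₁ = 25.18 mol/s.
Outlet amounts (n = n₀ + Σ ν·ξ):
  E: 118 − 1(25.18) − 1(67.69) = 25.13
  H: 258 − 2(25.18) − 2(67.69) = 72.27
  D: 0 + 2(25.18) = 50.36
  F: 0 + 1(67.69) = 67.69

ξ₂ = 67.7 mol/s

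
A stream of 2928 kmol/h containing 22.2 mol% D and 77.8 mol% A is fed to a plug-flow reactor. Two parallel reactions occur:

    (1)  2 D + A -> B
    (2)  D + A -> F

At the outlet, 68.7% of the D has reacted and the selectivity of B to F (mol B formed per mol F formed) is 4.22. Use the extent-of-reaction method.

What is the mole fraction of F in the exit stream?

0.0191

Conversion of D: D consumed = 0.687 × 650 = 446.6 kmol/h = 2ξ₁ + 1ξ₂.
Selectivity: 1ξ₁ / (1ξ₂) = 4.22 → ξ₁ = 4.22 ξ₂.
Substitute: (2·4.22 + 1) ξ₂ = 446.6 → ξ₂ = 47.31 kmol/h, ξ₁ = 199.6 kmol/h.
Outlet amounts (n = n₀ + Σ ν·ξ):
  D: 650 − 2(199.6) − 1(47.31) = 203.5
  A: 2278 − 1(199.6) − 1(47.31) = 2031
  B: 0 + 1(199.6) = 199.6
  F: 0 + 1(47.31) = 47.31
Total out = 2481 kmol/h; y_F = 47.31 / 2481 = 0.01906.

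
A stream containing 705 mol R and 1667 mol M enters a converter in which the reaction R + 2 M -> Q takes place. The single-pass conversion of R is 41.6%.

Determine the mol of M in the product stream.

1080 mol

R reacted = 0.416 × 705 = 293.3 mol; ν_R = −1, so ξ = 293.3/1 = 293.3 mol.
Outlet amounts (n = n₀ + ν ξ):
  R: 705 − 1(293.3) = 411.7
  M: 1667 − 2(293.3) = 1080
  Q: 0 + 1(293.3) = 293.3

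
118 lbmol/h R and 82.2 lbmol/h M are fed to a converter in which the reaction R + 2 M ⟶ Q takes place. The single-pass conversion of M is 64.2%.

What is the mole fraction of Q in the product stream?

0.179

M reacted = 0.642 × 82.2 = 52.77 lbmol/h; ν_M = −2, so ξ = 52.77/2 = 26.39 lbmol/h.
Outlet amounts (n = n₀ + ν ξ):
  R: 118 − 1(26.39) = 91.61
  M: 82.2 − 2(26.39) = 29.43
  Q: 0 + 1(26.39) = 26.39
Total out = 147.4 lbmol/h; y_Q = 26.39 / 147.4 = 0.179.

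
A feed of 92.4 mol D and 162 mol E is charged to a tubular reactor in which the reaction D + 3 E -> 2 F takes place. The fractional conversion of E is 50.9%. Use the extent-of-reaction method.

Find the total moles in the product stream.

199 mol

E reacted = 0.509 × 162 = 82.46 mol; ν_E = −3, so ξ = 82.46/3 = 27.49 mol.
Outlet amounts (n = n₀ + ν ξ):
  D: 92.4 − 1(27.49) = 64.91
  E: 162 − 3(27.49) = 79.54
  F: 0 + 2(27.49) = 54.97
Total out = 64.91 + 79.54 + 54.97 = 199.4 mol.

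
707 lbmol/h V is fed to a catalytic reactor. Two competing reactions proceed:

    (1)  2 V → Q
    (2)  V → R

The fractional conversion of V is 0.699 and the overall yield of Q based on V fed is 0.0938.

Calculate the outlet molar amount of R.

Yield of Q: 1ξ₁ / 707 = 0.0938 → ξ₁ = 66.32 lbmol/h.
Conversion of V: 2ξ₁ + 1ξ₂ = 0.699 × 707 = 494.2 → ξ₂ = 361.6 lbmol/h.
Outlet amounts (n = n₀ + Σ ν·ξ):
  V: 707 − 2(66.32) − 1(361.6) = 212.8
  Q: 0 + 1(66.32) = 66.32
  R: 0 + 1(361.6) = 361.6

362 lbmol/h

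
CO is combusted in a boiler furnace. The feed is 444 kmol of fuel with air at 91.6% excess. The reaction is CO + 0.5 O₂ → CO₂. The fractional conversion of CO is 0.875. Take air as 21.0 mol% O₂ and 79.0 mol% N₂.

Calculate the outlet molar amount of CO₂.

388 kmol

Stoichiometric O₂ = 0.5 × 444 = 222 kmol; O₂ fed = 222 × 1.916 = 425.4 kmol.
N₂ fed = 425.4 × 79/21 = 1600 kmol.
Fuel reacted = 0.875 × 444 → ξ = 388.5 kmol.
Outlet (n = n₀ + ν ξ):
  CO: 444 − 1(388.5) = 55.5
  O₂: 425.4 − 0.5(388.5) = 231.1
  N₂: 1600 (inert)
  CO₂: 0 + 1(388.5) = 388.5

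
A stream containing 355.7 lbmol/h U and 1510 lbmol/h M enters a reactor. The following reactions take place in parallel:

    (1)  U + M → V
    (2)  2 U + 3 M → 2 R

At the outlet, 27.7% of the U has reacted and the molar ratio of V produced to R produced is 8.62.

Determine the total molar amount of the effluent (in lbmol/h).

1760 lbmol/h

Conversion of U: U consumed = 0.277 × 355.7 = 98.53 lbmol/h = 1ξ₁ + 2ξ₂.
Selectivity: 1ξ₁ / (2ξ₂) = 8.62 → ξ₁ = 17.24 ξ₂.
Substitute: (1·17.24 + 2) ξ₂ = 98.53 → ξ₂ = 5.121 lbmol/h, ξ₁ = 88.29 lbmol/h.
Outlet amounts (n = n₀ + Σ ν·ξ):
  U: 355.7 − 1(88.29) − 2(5.121) = 257.2
  M: 1510 − 1(88.29) − 3(5.121) = 1406
  V: 0 + 1(88.29) = 88.29
  R: 0 + 2(5.121) = 10.24
Total out = 257.2 + 1406 + 88.29 + 10.24 = 1762 lbmol/h.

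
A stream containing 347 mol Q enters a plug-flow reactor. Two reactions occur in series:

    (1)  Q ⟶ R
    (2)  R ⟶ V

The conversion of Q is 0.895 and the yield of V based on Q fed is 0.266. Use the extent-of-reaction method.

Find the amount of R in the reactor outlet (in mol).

218 mol

Conversion of Q: Q consumed = 1ξ₁ = 0.895 × 347 → ξ₁ = 310.6 mol.
Yield of V: 1ξ₂ / 347 = 0.266 → ξ₂ = 92.3 mol.
Outlet amounts (n = n₀ + Σ ν·ξ):
  Q: 347 − 1(310.6) = 36.44
  R: 0 + 1(310.6) − 1(92.3) = 218.3
  V: 0 + 1(92.3) = 92.3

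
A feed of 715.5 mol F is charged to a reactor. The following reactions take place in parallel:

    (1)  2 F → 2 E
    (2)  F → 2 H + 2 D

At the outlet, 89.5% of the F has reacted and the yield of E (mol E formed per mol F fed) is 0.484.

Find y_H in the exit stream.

0.368

Yield of E: 2ξ₁ / 715.5 = 0.484 → ξ₁ = 173.2 mol.
Conversion of F: 2ξ₁ + 1ξ₂ = 0.895 × 715.5 = 640.4 → ξ₂ = 294.1 mol.
Outlet amounts (n = n₀ + Σ ν·ξ):
  F: 715.5 − 2(173.2) − 1(294.1) = 75.13
  E: 0 + 2(173.2) = 346.3
  H: 0 + 2(294.1) = 588.1
  D: 0 + 2(294.1) = 588.1
Total out = 1598 mol; y_H = 588.1 / 1598 = 0.3681.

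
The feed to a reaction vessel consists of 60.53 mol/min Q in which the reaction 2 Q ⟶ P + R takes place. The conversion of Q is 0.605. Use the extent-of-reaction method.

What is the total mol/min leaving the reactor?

60.5 mol/min

Q reacted = 0.605 × 60.53 = 36.62 mol/min; ν_Q = −2, so ξ = 36.62/2 = 18.31 mol/min.
Outlet amounts (n = n₀ + ν ξ):
  Q: 60.53 − 2(18.31) = 23.91
  P: 0 + 1(18.31) = 18.31
  R: 0 + 1(18.31) = 18.31
Total out = 23.91 + 18.31 + 18.31 = 60.53 mol/min.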